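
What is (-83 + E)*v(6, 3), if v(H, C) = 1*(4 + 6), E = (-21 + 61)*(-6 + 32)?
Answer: 9570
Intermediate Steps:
E = 1040 (E = 40*26 = 1040)
v(H, C) = 10 (v(H, C) = 1*10 = 10)
(-83 + E)*v(6, 3) = (-83 + 1040)*10 = 957*10 = 9570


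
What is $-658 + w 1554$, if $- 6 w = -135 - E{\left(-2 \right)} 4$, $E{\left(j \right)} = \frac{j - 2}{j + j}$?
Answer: $35343$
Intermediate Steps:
$E{\left(j \right)} = \frac{-2 + j}{2 j}$
$w = \frac{139}{6}$ ($w = - \frac{-135 - \frac{-2 - 2}{2 \left(-2\right)} 4}{6} = - \frac{-135 - \frac{1}{2} \left(- \frac{1}{2}\right) \left(-4\right) 4}{6} = - \frac{-135 - 1 \cdot 4}{6} = - \frac{-135 - 4}{6} = \left(- \frac{1}{6}\right) \left(-139\right) = \frac{139}{6} \approx 23.167$)
$-658 + w 1554 = -658 + \frac{139}{6} \cdot 1554 = -658 + 36001 = 35343$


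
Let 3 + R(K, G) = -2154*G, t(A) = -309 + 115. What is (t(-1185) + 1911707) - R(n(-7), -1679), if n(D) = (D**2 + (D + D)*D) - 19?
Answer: -1705050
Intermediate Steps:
t(A) = -194
n(D) = -19 + 3*D**2 (n(D) = (D**2 + (2*D)*D) - 19 = (D**2 + 2*D**2) - 19 = 3*D**2 - 19 = -19 + 3*D**2)
R(K, G) = -3 - 2154*G
(t(-1185) + 1911707) - R(n(-7), -1679) = (-194 + 1911707) - (-3 - 2154*(-1679)) = 1911513 - (-3 + 3616566) = 1911513 - 1*3616563 = 1911513 - 3616563 = -1705050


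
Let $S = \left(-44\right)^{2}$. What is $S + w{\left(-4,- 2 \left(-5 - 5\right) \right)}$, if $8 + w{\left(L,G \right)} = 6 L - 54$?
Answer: $1850$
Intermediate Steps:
$w{\left(L,G \right)} = -62 + 6 L$ ($w{\left(L,G \right)} = -8 + \left(6 L - 54\right) = -8 + \left(-54 + 6 L\right) = -62 + 6 L$)
$S = 1936$
$S + w{\left(-4,- 2 \left(-5 - 5\right) \right)} = 1936 + \left(-62 + 6 \left(-4\right)\right) = 1936 - 86 = 1850$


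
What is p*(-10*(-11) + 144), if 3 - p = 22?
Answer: -4826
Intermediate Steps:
p = -19 (p = 3 - 1*22 = 3 - 22 = -19)
p*(-10*(-11) + 144) = -19*(-10*(-11) + 144) = -19*(110 + 144) = -19*254 = -4826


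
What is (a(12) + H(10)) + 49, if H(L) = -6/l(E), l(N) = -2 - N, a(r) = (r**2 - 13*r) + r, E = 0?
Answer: 52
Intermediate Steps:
a(r) = r**2 - 12*r
H(L) = 3 (H(L) = -6/(-2 - 1*0) = -6/(-2 + 0) = -6/(-2) = -6*(-1/2) = 3)
(a(12) + H(10)) + 49 = (12*(-12 + 12) + 3) + 49 = (12*0 + 3) + 49 = (0 + 3) + 49 = 3 + 49 = 52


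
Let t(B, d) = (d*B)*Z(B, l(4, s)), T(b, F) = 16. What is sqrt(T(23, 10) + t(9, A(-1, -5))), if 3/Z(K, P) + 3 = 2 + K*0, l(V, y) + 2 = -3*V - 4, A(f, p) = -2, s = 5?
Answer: sqrt(70) ≈ 8.3666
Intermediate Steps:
l(V, y) = -6 - 3*V (l(V, y) = -2 + (-3*V - 4) = -2 + (-4 - 3*V) = -6 - 3*V)
Z(K, P) = -3 (Z(K, P) = 3/(-3 + (2 + K*0)) = 3/(-3 + (2 + 0)) = 3/(-3 + 2) = 3/(-1) = 3*(-1) = -3)
t(B, d) = -3*B*d (t(B, d) = (d*B)*(-3) = (B*d)*(-3) = -3*B*d)
sqrt(T(23, 10) + t(9, A(-1, -5))) = sqrt(16 - 3*9*(-2)) = sqrt(16 + 54) = sqrt(70)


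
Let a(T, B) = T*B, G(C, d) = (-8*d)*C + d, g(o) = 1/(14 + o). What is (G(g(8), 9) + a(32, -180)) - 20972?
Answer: -293989/11 ≈ -26726.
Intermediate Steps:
G(C, d) = d - 8*C*d (G(C, d) = -8*C*d + d = d - 8*C*d)
a(T, B) = B*T
(G(g(8), 9) + a(32, -180)) - 20972 = (9*(1 - 8/(14 + 8)) - 180*32) - 20972 = (9*(1 - 8/22) - 5760) - 20972 = (9*(1 - 8*1/22) - 5760) - 20972 = (9*(1 - 4/11) - 5760) - 20972 = (9*(7/11) - 5760) - 20972 = (63/11 - 5760) - 20972 = -63297/11 - 20972 = -293989/11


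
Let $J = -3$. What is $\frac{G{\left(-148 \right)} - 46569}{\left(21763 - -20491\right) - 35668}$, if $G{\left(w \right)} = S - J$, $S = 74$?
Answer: $- \frac{23246}{3293} \approx -7.0592$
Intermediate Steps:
$G{\left(w \right)} = 77$ ($G{\left(w \right)} = 74 - -3 = 74 + 3 = 77$)
$\frac{G{\left(-148 \right)} - 46569}{\left(21763 - -20491\right) - 35668} = \frac{77 - 46569}{\left(21763 - -20491\right) - 35668} = - \frac{46492}{\left(21763 + 20491\right) - 35668} = - \frac{46492}{42254 - 35668} = - \frac{46492}{6586} = \left(-46492\right) \frac{1}{6586} = - \frac{23246}{3293}$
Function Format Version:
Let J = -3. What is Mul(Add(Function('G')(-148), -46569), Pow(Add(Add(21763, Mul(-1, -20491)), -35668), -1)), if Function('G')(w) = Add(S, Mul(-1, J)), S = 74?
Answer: Rational(-23246, 3293) ≈ -7.0592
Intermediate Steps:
Function('G')(w) = 77 (Function('G')(w) = Add(74, Mul(-1, -3)) = Add(74, 3) = 77)
Mul(Add(Function('G')(-148), -46569), Pow(Add(Add(21763, Mul(-1, -20491)), -35668), -1)) = Mul(Add(77, -46569), Pow(Add(Add(21763, Mul(-1, -20491)), -35668), -1)) = Mul(-46492, Pow(Add(Add(21763, 20491), -35668), -1)) = Mul(-46492, Pow(Add(42254, -35668), -1)) = Mul(-46492, Pow(6586, -1)) = Mul(-46492, Rational(1, 6586)) = Rational(-23246, 3293)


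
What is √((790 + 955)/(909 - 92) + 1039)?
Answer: 12*√4826019/817 ≈ 32.267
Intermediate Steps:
√((790 + 955)/(909 - 92) + 1039) = √(1745/817 + 1039) = √(850608/817) = 12*√4826019/817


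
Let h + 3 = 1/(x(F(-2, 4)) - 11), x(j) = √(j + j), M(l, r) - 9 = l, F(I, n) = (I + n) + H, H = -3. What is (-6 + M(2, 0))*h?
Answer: -1900/123 - 5*I*√2/123 ≈ -15.447 - 0.057488*I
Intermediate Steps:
F(I, n) = -3 + I + n (F(I, n) = (I + n) - 3 = -3 + I + n)
M(l, r) = 9 + l
x(j) = √2*√j (x(j) = √(2*j) = √2*√j)
h = -3 + 1/(-11 + I*√2) (h = -3 + 1/(√2*√(-3 - 2 + 4) - 11) = -3 + 1/(√2*√(-1) - 11) = -3 + 1/(√2*I - 11) = -3 + 1/(I*√2 - 11) = -3 + 1/(-11 + I*√2) ≈ -3.0894 - 0.011498*I)
(-6 + M(2, 0))*h = (-6 + (9 + 2))*(-380/123 - I*√2/123) = (-6 + 11)*(-380/123 - I*√2/123) = 5*(-380/123 - I*√2/123) = -1900/123 - 5*I*√2/123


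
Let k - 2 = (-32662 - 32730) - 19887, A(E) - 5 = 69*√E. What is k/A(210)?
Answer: 85277/199957 - 5884113*√210/999785 ≈ -84.861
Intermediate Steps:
A(E) = 5 + 69*√E
k = -85277 (k = 2 + ((-32662 - 32730) - 19887) = 2 + (-65392 - 19887) = 2 - 85279 = -85277)
k/A(210) = -85277/(5 + 69*√210)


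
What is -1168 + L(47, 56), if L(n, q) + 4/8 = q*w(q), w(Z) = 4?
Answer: -1889/2 ≈ -944.50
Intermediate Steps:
L(n, q) = -1/2 + 4*q (L(n, q) = -1/2 + q*4 = -1/2 + 4*q)
-1168 + L(47, 56) = -1168 + (-1/2 + 4*56) = -1168 + (-1/2 + 224) = -1168 + 447/2 = -1889/2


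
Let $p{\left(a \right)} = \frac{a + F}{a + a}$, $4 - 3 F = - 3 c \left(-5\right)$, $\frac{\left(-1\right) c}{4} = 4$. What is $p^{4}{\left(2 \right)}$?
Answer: $\frac{244140625}{1296} \approx 1.8838 \cdot 10^{5}$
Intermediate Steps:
$c = -16$ ($c = \left(-4\right) 4 = -16$)
$F = \frac{244}{3}$ ($F = \frac{4}{3} - \frac{\left(-3\right) \left(-16\right) \left(-5\right)}{3} = \frac{4}{3} - \frac{48 \left(-5\right)}{3} = \frac{4}{3} - -80 = \frac{4}{3} + 80 = \frac{244}{3} \approx 81.333$)
$p{\left(a \right)} = \frac{\frac{244}{3} + a}{2 a}$ ($p{\left(a \right)} = \frac{a + \frac{244}{3}}{a + a} = \frac{\frac{244}{3} + a}{2 a}$)
$p^{4}{\left(2 \right)} = \left(\frac{244 + 3 \cdot 2}{6 \cdot 2}\right)^{4} = \left(\frac{1}{6} \cdot \frac{1}{2} \left(244 + 6\right)\right)^{4} = \left(\frac{1}{6} \cdot \frac{1}{2} \cdot 250\right)^{4} = \left(\frac{125}{6}\right)^{4} = \frac{244140625}{1296}$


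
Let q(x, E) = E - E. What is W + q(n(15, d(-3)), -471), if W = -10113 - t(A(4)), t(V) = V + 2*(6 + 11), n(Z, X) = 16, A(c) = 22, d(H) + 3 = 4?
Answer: -10169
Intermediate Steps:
d(H) = 1 (d(H) = -3 + 4 = 1)
t(V) = 34 + V (t(V) = V + 2*17 = V + 34 = 34 + V)
q(x, E) = 0
W = -10169 (W = -10113 - (34 + 22) = -10113 - 1*56 = -10113 - 56 = -10169)
W + q(n(15, d(-3)), -471) = -10169 + 0 = -10169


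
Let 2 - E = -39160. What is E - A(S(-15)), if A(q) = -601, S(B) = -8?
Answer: 39763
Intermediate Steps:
E = 39162 (E = 2 - 1*(-39160) = 2 + 39160 = 39162)
E - A(S(-15)) = 39162 - 1*(-601) = 39162 + 601 = 39763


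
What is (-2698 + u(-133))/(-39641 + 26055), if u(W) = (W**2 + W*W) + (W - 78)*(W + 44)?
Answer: -51459/13586 ≈ -3.7876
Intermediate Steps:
u(W) = 2*W**2 + (-78 + W)*(44 + W) (u(W) = (W**2 + W**2) + (-78 + W)*(44 + W) = 2*W**2 + (-78 + W)*(44 + W))
(-2698 + u(-133))/(-39641 + 26055) = (-2698 + (-3432 - 34*(-133) + 3*(-133)**2))/(-39641 + 26055) = (-2698 + (-3432 + 4522 + 3*17689))/(-13586) = (-2698 + (-3432 + 4522 + 53067))*(-1/13586) = (-2698 + 54157)*(-1/13586) = 51459*(-1/13586) = -51459/13586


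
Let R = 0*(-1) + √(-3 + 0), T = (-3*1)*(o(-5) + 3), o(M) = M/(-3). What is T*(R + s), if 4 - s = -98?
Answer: -1428 - 14*I*√3 ≈ -1428.0 - 24.249*I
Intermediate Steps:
o(M) = -M/3 (o(M) = M*(-⅓) = -M/3)
s = 102 (s = 4 - 1*(-98) = 4 + 98 = 102)
T = -14 (T = (-3*1)*(-⅓*(-5) + 3) = -3*(5/3 + 3) = -3*14/3 = -14)
R = I*√3 (R = 0 + √(-3) = 0 + I*√3 = I*√3 ≈ 1.732*I)
T*(R + s) = -14*(I*√3 + 102) = -14*(102 + I*√3) = -1428 - 14*I*√3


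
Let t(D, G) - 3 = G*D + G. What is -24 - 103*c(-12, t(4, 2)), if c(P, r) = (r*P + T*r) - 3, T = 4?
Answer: 10997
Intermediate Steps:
t(D, G) = 3 + G + D*G (t(D, G) = 3 + (G*D + G) = 3 + (D*G + G) = 3 + (G + D*G) = 3 + G + D*G)
c(P, r) = -3 + 4*r + P*r (c(P, r) = (r*P + 4*r) - 3 = (P*r + 4*r) - 3 = (4*r + P*r) - 3 = -3 + 4*r + P*r)
-24 - 103*c(-12, t(4, 2)) = -24 - 103*(-3 + 4*(3 + 2 + 4*2) - 12*(3 + 2 + 4*2)) = -24 - 103*(-3 + 4*(3 + 2 + 8) - 12*(3 + 2 + 8)) = -24 - 103*(-3 + 4*13 - 12*13) = -24 - 103*(-3 + 52 - 156) = -24 - 103*(-107) = -24 + 11021 = 10997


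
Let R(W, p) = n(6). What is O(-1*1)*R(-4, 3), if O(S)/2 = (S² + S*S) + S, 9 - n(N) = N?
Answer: 6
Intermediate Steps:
n(N) = 9 - N
R(W, p) = 3 (R(W, p) = 9 - 1*6 = 9 - 6 = 3)
O(S) = 2*S + 4*S² (O(S) = 2*((S² + S*S) + S) = 2*((S² + S²) + S) = 2*(2*S² + S) = 2*(S + 2*S²) = 2*S + 4*S²)
O(-1*1)*R(-4, 3) = (2*(-1*1)*(1 + 2*(-1*1)))*3 = (2*(-1)*(1 + 2*(-1)))*3 = (2*(-1)*(1 - 2))*3 = (2*(-1)*(-1))*3 = 2*3 = 6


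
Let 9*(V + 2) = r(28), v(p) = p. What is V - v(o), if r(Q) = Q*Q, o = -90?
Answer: 1576/9 ≈ 175.11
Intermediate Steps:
r(Q) = Q²
V = 766/9 (V = -2 + (⅑)*28² = -2 + (⅑)*784 = -2 + 784/9 = 766/9 ≈ 85.111)
V - v(o) = 766/9 - 1*(-90) = 766/9 + 90 = 1576/9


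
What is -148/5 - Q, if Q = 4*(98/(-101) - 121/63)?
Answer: -573824/31815 ≈ -18.036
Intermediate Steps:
Q = -73580/6363 (Q = 4*(98*(-1/101) - 121*1/63) = 4*(-98/101 - 121/63) = 4*(-18395/6363) = -73580/6363 ≈ -11.564)
-148/5 - Q = -148/5 - 1*(-73580/6363) = -148/5 + 73580/6363 = -573824/31815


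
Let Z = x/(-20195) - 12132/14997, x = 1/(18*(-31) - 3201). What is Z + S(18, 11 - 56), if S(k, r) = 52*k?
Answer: 354894816640099/379489111995 ≈ 935.19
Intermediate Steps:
x = -1/3759 (x = 1/(-558 - 3201) = 1/(-3759) = -1/3759 ≈ -0.00026603)
Z = -306992187221/379489111995 (Z = -1/3759/(-20195) - 12132/14997 = -1/3759*(-1/20195) - 12132*1/14997 = 1/75913005 - 4044/4999 = -306992187221/379489111995 ≈ -0.80896)
Z + S(18, 11 - 56) = -306992187221/379489111995 + 52*18 = -306992187221/379489111995 + 936 = 354894816640099/379489111995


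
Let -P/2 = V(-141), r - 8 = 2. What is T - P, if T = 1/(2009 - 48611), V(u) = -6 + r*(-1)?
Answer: -1491265/46602 ≈ -32.000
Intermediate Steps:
r = 10 (r = 8 + 2 = 10)
V(u) = -16 (V(u) = -6 + 10*(-1) = -6 - 10 = -16)
T = -1/46602 (T = 1/(-46602) = -1/46602 ≈ -2.1458e-5)
P = 32 (P = -2*(-16) = 32)
T - P = -1/46602 - 1*32 = -1/46602 - 32 = -1491265/46602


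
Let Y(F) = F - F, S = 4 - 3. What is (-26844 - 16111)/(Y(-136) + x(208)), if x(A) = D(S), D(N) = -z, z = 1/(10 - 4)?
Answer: 257730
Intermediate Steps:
z = ⅙ (z = 1/6 = ⅙ ≈ 0.16667)
S = 1
Y(F) = 0
D(N) = -⅙ (D(N) = -1*⅙ = -⅙)
x(A) = -⅙
(-26844 - 16111)/(Y(-136) + x(208)) = (-26844 - 16111)/(0 - ⅙) = -42955/(-⅙) = -42955*(-6) = 257730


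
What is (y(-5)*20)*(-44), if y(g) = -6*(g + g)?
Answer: -52800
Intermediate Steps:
y(g) = -12*g
(y(-5)*20)*(-44) = (-12*(-5)*20)*(-44) = (60*20)*(-44) = 1200*(-44) = -52800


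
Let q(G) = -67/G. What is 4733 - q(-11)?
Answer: 51996/11 ≈ 4726.9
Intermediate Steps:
4733 - q(-11) = 4733 - (-67)/(-11) = 4733 - (-67)*(-1)/11 = 4733 - 1*67/11 = 4733 - 67/11 = 51996/11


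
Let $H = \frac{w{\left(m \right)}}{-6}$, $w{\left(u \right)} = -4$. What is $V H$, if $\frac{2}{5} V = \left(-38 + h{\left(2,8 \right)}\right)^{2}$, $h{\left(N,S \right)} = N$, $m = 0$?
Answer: $2160$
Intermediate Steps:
$H = \frac{2}{3}$ ($H = - \frac{4}{-6} = \left(-4\right) \left(- \frac{1}{6}\right) = \frac{2}{3} \approx 0.66667$)
$V = 3240$ ($V = \frac{5 \left(-38 + 2\right)^{2}}{2} = \frac{5 \left(-36\right)^{2}}{2} = \frac{5}{2} \cdot 1296 = 3240$)
$V H = 3240 \cdot \frac{2}{3} = 2160$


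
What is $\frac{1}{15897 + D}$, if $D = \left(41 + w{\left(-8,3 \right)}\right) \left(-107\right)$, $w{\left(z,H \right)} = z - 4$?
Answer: $\frac{1}{12794} \approx 7.8162 \cdot 10^{-5}$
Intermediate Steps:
$w{\left(z,H \right)} = -4 + z$
$D = -3103$ ($D = \left(41 - 12\right) \left(-107\right) = 29 \left(-107\right) = -3103$)
$\frac{1}{15897 + D} = \frac{1}{15897 - 3103} = \frac{1}{12794}$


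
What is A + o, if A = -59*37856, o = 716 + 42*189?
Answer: -2224850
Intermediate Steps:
o = 8654 (o = 716 + 7938 = 8654)
A = -2233504
A + o = -2233504 + 8654 = -2224850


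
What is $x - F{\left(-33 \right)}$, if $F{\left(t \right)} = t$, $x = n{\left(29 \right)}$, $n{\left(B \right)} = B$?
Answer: $62$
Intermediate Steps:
$x = 29$
$x - F{\left(-33 \right)} = 29 - -33 = 29 + 33 = 62$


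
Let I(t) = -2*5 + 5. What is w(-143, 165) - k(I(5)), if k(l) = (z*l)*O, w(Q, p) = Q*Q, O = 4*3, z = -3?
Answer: 20269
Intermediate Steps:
I(t) = -5 (I(t) = -10 + 5 = -5)
O = 12
w(Q, p) = Q**2
k(l) = -36*l (k(l) = -3*l*12 = -36*l)
w(-143, 165) - k(I(5)) = (-143)**2 - (-36)*(-5) = 20449 - 1*180 = 20449 - 180 = 20269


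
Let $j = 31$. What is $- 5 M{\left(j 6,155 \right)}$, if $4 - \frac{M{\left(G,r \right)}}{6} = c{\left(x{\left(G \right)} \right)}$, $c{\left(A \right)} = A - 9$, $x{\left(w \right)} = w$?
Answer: $5190$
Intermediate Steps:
$c{\left(A \right)} = -9 + A$ ($c{\left(A \right)} = A - 9 = -9 + A$)
$M{\left(G,r \right)} = 78 - 6 G$ ($M{\left(G,r \right)} = 24 - 6 \left(-9 + G\right) = 24 - \left(-54 + 6 G\right) = 78 - 6 G$)
$- 5 M{\left(j 6,155 \right)} = - 5 \left(78 - 6 \cdot 31 \cdot 6\right) = - 5 \left(78 - 1116\right) = \left(-5\right) \left(-1038\right) = 5190$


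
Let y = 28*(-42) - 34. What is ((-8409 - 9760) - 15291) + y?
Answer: -34670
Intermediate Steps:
y = -1210 (y = -1176 - 34 = -1210)
((-8409 - 9760) - 15291) + y = ((-8409 - 9760) - 15291) - 1210 = (-18169 - 15291) - 1210 = -33460 - 1210 = -34670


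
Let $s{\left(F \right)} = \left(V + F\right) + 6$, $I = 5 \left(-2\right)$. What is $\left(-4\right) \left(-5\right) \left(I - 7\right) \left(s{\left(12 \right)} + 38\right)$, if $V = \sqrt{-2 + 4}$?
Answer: $-19040 - 340 \sqrt{2} \approx -19521.0$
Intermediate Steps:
$V = \sqrt{2} \approx 1.4142$
$I = -10$
$s{\left(F \right)} = 6 + F + \sqrt{2}$ ($s{\left(F \right)} = \left(\sqrt{2} + F\right) + 6 = \left(F + \sqrt{2}\right) + 6 = 6 + F + \sqrt{2}$)
$\left(-4\right) \left(-5\right) \left(I - 7\right) \left(s{\left(12 \right)} + 38\right) = \left(-4\right) \left(-5\right) \left(-10 - 7\right) \left(\left(6 + 12 + \sqrt{2}\right) + 38\right) = 20 \left(-10 - 7\right) \left(\left(18 + \sqrt{2}\right) + 38\right) = 20 \left(-17\right) \left(56 + \sqrt{2}\right) = - 340 \left(56 + \sqrt{2}\right) = -19040 - 340 \sqrt{2}$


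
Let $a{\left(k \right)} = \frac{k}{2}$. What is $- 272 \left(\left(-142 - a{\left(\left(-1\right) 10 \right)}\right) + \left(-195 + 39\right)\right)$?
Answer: $79696$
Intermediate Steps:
$a{\left(k \right)} = \frac{k}{2}$ ($a{\left(k \right)} = k \frac{1}{2} = \frac{k}{2}$)
$- 272 \left(\left(-142 - a{\left(\left(-1\right) 10 \right)}\right) + \left(-195 + 39\right)\right) = - 272 \left(\left(-142 - \frac{\left(-1\right) 10}{2}\right) + \left(-195 + 39\right)\right) = - 272 \left(\left(-142 - \frac{1}{2} \left(-10\right)\right) - 156\right) = - 272 \left(\left(-142 - -5\right) - 156\right) = - 272 \left(\left(-142 + 5\right) - 156\right) = - 272 \left(-137 - 156\right) = \left(-272\right) \left(-293\right) = 79696$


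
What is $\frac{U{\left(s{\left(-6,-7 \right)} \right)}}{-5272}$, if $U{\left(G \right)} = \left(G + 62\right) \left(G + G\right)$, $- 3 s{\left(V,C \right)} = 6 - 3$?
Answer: $\frac{61}{2636} \approx 0.023141$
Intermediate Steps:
$s{\left(V,C \right)} = -1$ ($s{\left(V,C \right)} = - \frac{6 - 3}{3} = \left(- \frac{1}{3}\right) 3 = -1$)
$U{\left(G \right)} = 2 G \left(62 + G\right)$ ($U{\left(G \right)} = \left(62 + G\right) 2 G = 2 G \left(62 + G\right)$)
$\frac{U{\left(s{\left(-6,-7 \right)} \right)}}{-5272} = \frac{2 \left(-1\right) \left(62 - 1\right)}{-5272} = 2 \left(-1\right) 61 \left(- \frac{1}{5272}\right) = \left(-122\right) \left(- \frac{1}{5272}\right) = \frac{61}{2636}$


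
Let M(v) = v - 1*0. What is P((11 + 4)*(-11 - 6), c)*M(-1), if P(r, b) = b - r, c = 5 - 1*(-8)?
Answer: -268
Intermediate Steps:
M(v) = v (M(v) = v + 0 = v)
c = 13 (c = 5 + 8 = 13)
P((11 + 4)*(-11 - 6), c)*M(-1) = (13 - (11 + 4)*(-11 - 6))*(-1) = (13 - 15*(-17))*(-1) = (13 - 1*(-255))*(-1) = (13 + 255)*(-1) = 268*(-1) = -268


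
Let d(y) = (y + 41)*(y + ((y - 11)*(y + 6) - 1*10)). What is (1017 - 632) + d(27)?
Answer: 37445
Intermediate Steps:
d(y) = (41 + y)*(-10 + y + (-11 + y)*(6 + y)) (d(y) = (41 + y)*(y + ((-11 + y)*(6 + y) - 10)) = (41 + y)*(y + (-10 + (-11 + y)*(6 + y))) = (41 + y)*(-10 + y + (-11 + y)*(6 + y)))
(1017 - 632) + d(27) = (1017 - 632) + (-3116 + 27³ - 240*27 + 37*27²) = 385 + (-3116 + 19683 - 6480 + 37*729) = 385 + (-3116 + 19683 - 6480 + 26973) = 385 + 37060 = 37445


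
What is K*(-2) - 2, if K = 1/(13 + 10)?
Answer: -48/23 ≈ -2.0870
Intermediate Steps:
K = 1/23 ≈ 0.043478
K*(-2) - 2 = (1/23)*(-2) - 2 = -2/23 - 2 = -48/23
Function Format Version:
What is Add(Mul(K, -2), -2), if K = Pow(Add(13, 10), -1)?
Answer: Rational(-48, 23) ≈ -2.0870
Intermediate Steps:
K = Rational(1, 23) (K = Pow(23, -1) = Rational(1, 23) ≈ 0.043478)
Add(Mul(K, -2), -2) = Add(Mul(Rational(1, 23), -2), -2) = Add(Rational(-2, 23), -2) = Rational(-48, 23)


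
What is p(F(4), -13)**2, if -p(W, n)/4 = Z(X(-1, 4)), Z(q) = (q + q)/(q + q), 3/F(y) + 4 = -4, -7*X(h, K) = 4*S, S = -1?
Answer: 16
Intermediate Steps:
X(h, K) = 4/7 (X(h, K) = -4*(-1)/7 = -1/7*(-4) = 4/7)
F(y) = -3/8 (F(y) = 3/(-4 - 4) = 3/(-8) = 3*(-1/8) = -3/8)
Z(q) = 1 (Z(q) = (2*q)/((2*q)) = (2*q)*(1/(2*q)) = 1)
p(W, n) = -4 (p(W, n) = -4*1 = -4)
p(F(4), -13)**2 = (-4)**2 = 16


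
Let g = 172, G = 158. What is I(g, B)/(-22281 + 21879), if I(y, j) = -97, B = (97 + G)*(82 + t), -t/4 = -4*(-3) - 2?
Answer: 97/402 ≈ 0.24129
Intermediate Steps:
t = -40 (t = -4*(-4*(-3) - 2) = -4*(12 - 2) = -4*10 = -40)
B = 10710 (B = (97 + 158)*(82 - 40) = 255*42 = 10710)
I(g, B)/(-22281 + 21879) = -97/(-22281 + 21879) = -97/(-402) = -97*(-1/402) = 97/402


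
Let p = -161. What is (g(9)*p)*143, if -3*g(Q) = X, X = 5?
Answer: 115115/3 ≈ 38372.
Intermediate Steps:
g(Q) = -5/3 (g(Q) = -⅓*5 = -5/3)
(g(9)*p)*143 = -5/3*(-161)*143 = (805/3)*143 = 115115/3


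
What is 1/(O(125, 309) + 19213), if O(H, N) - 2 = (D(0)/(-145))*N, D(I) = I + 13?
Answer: 145/2782158 ≈ 5.2118e-5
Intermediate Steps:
D(I) = 13 + I
O(H, N) = 2 - 13*N/145 (O(H, N) = 2 + ((13 + 0)/(-145))*N = 2 + (13*(-1/145))*N = 2 - 13*N/145)
1/(O(125, 309) + 19213) = 1/((2 - 13/145*309) + 19213) = 1/((2 - 4017/145) + 19213) = 1/(-3727/145 + 19213) = 1/(2782158/145) = 145/2782158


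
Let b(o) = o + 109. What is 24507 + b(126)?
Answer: 24742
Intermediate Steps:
b(o) = 109 + o
24507 + b(126) = 24507 + (109 + 126) = 24507 + 235 = 24742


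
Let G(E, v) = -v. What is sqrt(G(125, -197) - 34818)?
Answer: I*sqrt(34621) ≈ 186.07*I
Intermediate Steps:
sqrt(G(125, -197) - 34818) = sqrt(-1*(-197) - 34818) = sqrt(197 - 34818) = sqrt(-34621) = I*sqrt(34621)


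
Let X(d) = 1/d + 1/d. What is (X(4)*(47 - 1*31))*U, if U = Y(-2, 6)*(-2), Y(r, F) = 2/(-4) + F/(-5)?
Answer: 136/5 ≈ 27.200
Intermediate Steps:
Y(r, F) = -1/2 - F/5 (Y(r, F) = 2*(-1/4) + F*(-1/5) = -1/2 - F/5)
U = 17/5 (U = (-1/2 - 1/5*6)*(-2) = (-1/2 - 6/5)*(-2) = -17/10*(-2) = 17/5 ≈ 3.4000)
X(d) = 2/d (X(d) = 1/d + 1/d = 2/d)
(X(4)*(47 - 1*31))*U = ((2/4)*(47 - 1*31))*(17/5) = ((2*(1/4))*(47 - 31))*(17/5) = ((1/2)*16)*(17/5) = 8*(17/5) = 136/5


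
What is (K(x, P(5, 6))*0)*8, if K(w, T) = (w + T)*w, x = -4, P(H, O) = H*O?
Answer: 0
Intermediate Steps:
K(w, T) = w*(T + w) (K(w, T) = (T + w)*w = w*(T + w))
(K(x, P(5, 6))*0)*8 = (-4*(5*6 - 4)*0)*8 = (-4*(30 - 4)*0)*8 = (-4*26*0)*8 = -104*0*8 = 0*8 = 0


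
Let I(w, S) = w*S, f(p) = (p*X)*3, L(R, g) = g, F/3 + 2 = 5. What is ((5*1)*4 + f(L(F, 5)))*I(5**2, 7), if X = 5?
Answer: 16625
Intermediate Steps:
F = 9 (F = -6 + 3*5 = -6 + 15 = 9)
f(p) = 15*p (f(p) = (p*5)*3 = (5*p)*3 = 15*p)
I(w, S) = S*w
((5*1)*4 + f(L(F, 5)))*I(5**2, 7) = ((5*1)*4 + 15*5)*(7*5**2) = (5*4 + 75)*(7*25) = (20 + 75)*175 = 95*175 = 16625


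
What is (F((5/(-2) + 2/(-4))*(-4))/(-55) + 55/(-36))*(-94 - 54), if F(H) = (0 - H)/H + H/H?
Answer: 2035/9 ≈ 226.11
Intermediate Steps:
F(H) = 0 (F(H) = (-H)/H + 1 = -1 + 1 = 0)
(F((5/(-2) + 2/(-4))*(-4))/(-55) + 55/(-36))*(-94 - 54) = (0/(-55) + 55/(-36))*(-94 - 54) = (0*(-1/55) + 55*(-1/36))*(-148) = (0 - 55/36)*(-148) = -55/36*(-148) = 2035/9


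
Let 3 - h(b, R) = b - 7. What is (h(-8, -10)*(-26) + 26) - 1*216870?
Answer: -217312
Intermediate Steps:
h(b, R) = 10 - b (h(b, R) = 3 - (b - 7) = 3 - (-7 + b) = 3 + (7 - b) = 10 - b)
(h(-8, -10)*(-26) + 26) - 1*216870 = ((10 - 1*(-8))*(-26) + 26) - 1*216870 = ((10 + 8)*(-26) + 26) - 216870 = (18*(-26) + 26) - 216870 = (-468 + 26) - 216870 = -442 - 216870 = -217312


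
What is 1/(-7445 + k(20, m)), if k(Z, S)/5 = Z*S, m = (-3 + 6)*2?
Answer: -1/6845 ≈ -0.00014609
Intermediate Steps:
m = 6 (m = 3*2 = 6)
k(Z, S) = 5*S*Z (k(Z, S) = 5*(Z*S) = 5*(S*Z) = 5*S*Z)
1/(-7445 + k(20, m)) = 1/(-7445 + 5*6*20) = 1/(-7445 + 600) = 1/(-6845) = -1/6845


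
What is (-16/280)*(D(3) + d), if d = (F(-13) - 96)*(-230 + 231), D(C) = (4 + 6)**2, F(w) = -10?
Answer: 12/35 ≈ 0.34286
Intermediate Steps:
D(C) = 100 (D(C) = 10**2 = 100)
d = -106 (d = (-10 - 96)*(-230 + 231) = -106*1 = -106)
(-16/280)*(D(3) + d) = (-16/280)*(100 - 106) = -16*1/280*(-6) = -2/35*(-6) = 12/35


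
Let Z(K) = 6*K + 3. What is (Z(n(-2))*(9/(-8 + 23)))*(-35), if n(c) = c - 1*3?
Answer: 567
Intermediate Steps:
n(c) = -3 + c (n(c) = c - 3 = -3 + c)
Z(K) = 3 + 6*K
(Z(n(-2))*(9/(-8 + 23)))*(-35) = ((3 + 6*(-3 - 2))*(9/(-8 + 23)))*(-35) = ((3 + 6*(-5))*(9/15))*(-35) = ((3 - 30)*(9*(1/15)))*(-35) = -27*⅗*(-35) = -81/5*(-35) = 567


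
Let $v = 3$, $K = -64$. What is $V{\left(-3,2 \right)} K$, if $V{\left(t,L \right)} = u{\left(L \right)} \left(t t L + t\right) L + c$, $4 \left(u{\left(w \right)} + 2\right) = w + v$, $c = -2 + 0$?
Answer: $1568$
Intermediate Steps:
$c = -2$
$u{\left(w \right)} = - \frac{5}{4} + \frac{w}{4}$ ($u{\left(w \right)} = -2 + \frac{w + 3}{4} = -2 + \frac{3 + w}{4} = -2 + \left(\frac{3}{4} + \frac{w}{4}\right) = - \frac{5}{4} + \frac{w}{4}$)
$V{\left(t,L \right)} = -2 + L \left(- \frac{5}{4} + \frac{L}{4}\right) \left(t + L t^{2}\right)$ ($V{\left(t,L \right)} = \left(- \frac{5}{4} + \frac{L}{4}\right) \left(t t L + t\right) L - 2 = \left(- \frac{5}{4} + \frac{L}{4}\right) \left(t^{2} L + t\right) L - 2 = \left(- \frac{5}{4} + \frac{L}{4}\right) \left(L t^{2} + t\right) L - 2 = \left(- \frac{5}{4} + \frac{L}{4}\right) \left(t + L t^{2}\right) L - 2 = L \left(- \frac{5}{4} + \frac{L}{4}\right) \left(t + L t^{2}\right) - 2 = -2 + L \left(- \frac{5}{4} + \frac{L}{4}\right) \left(t + L t^{2}\right)$)
$V{\left(-3,2 \right)} K = \left(-2 + \frac{1}{4} \cdot 2 \left(-3\right) \left(-5 + 2\right) + \frac{2^{2} \left(-3\right)^{2} \left(-5 + 2\right)}{4}\right) \left(-64\right) = \left(-2 + \frac{1}{4} \cdot 2 \left(-3\right) \left(-3\right) + \frac{1}{4} \cdot 4 \cdot 9 \left(-3\right)\right) \left(-64\right) = \left(-2 + \frac{9}{2} - 27\right) \left(-64\right) = \left(- \frac{49}{2}\right) \left(-64\right) = 1568$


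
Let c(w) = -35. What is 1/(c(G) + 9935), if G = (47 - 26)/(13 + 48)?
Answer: 1/9900 ≈ 0.00010101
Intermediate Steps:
G = 21/61 ≈ 0.34426
1/(c(G) + 9935) = 1/(-35 + 9935) = 1/9900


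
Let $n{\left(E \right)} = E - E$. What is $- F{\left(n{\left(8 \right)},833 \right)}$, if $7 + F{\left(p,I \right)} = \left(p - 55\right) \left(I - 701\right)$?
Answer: $7267$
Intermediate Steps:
$n{\left(E \right)} = 0$
$F{\left(p,I \right)} = -7 + \left(-701 + I\right) \left(-55 + p\right)$ ($F{\left(p,I \right)} = -7 + \left(p - 55\right) \left(I - 701\right) = -7 + \left(-55 + p\right) \left(-701 + I\right) = -7 + \left(-701 + I\right) \left(-55 + p\right)$)
$- F{\left(n{\left(8 \right)},833 \right)} = - (38548 - 0 - 45815 + 833 \cdot 0) = - (38548 + 0 - 45815 + 0) = \left(-1\right) \left(-7267\right) = 7267$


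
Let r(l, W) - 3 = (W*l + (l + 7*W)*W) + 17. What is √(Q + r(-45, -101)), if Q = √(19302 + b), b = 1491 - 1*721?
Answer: √(80517 + 2*√5018) ≈ 284.00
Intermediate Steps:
b = 770 (b = 1491 - 721 = 770)
r(l, W) = 20 + W*l + W*(l + 7*W) (r(l, W) = 3 + ((W*l + (l + 7*W)*W) + 17) = 3 + ((W*l + W*(l + 7*W)) + 17) = 3 + (17 + W*l + W*(l + 7*W)) = 20 + W*l + W*(l + 7*W))
Q = 2*√5018 (Q = √(19302 + 770) = √20072 = 2*√5018 ≈ 141.68)
√(Q + r(-45, -101)) = √(2*√5018 + (20 + 7*(-101)² + 2*(-101)*(-45))) = √(2*√5018 + (20 + 7*10201 + 9090)) = √(2*√5018 + (20 + 71407 + 9090)) = √(2*√5018 + 80517) = √(80517 + 2*√5018)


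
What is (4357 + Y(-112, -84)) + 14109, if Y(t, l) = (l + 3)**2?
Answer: 25027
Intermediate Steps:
Y(t, l) = (3 + l)**2
(4357 + Y(-112, -84)) + 14109 = (4357 + (3 - 84)**2) + 14109 = (4357 + (-81)**2) + 14109 = (4357 + 6561) + 14109 = 10918 + 14109 = 25027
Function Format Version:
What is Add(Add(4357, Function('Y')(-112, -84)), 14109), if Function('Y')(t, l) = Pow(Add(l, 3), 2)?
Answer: 25027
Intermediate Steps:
Function('Y')(t, l) = Pow(Add(3, l), 2)
Add(Add(4357, Function('Y')(-112, -84)), 14109) = Add(Add(4357, Pow(Add(3, -84), 2)), 14109) = Add(Add(4357, Pow(-81, 2)), 14109) = Add(Add(4357, 6561), 14109) = Add(10918, 14109) = 25027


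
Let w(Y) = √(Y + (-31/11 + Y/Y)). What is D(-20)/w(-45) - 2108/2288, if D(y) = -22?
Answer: -527/572 + 22*I*√5665/515 ≈ -0.92133 + 3.2153*I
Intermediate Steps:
w(Y) = √(-20/11 + Y) (w(Y) = √(Y + (-31*1/11 + 1)) = √(Y + (-31/11 + 1)) = √(Y - 20/11) = √(-20/11 + Y))
D(-20)/w(-45) - 2108/2288 = -22*11/√(-220 + 121*(-45)) - 2108/2288 = -22*11/√(-220 - 5445) - 2108*1/2288 = -22*(-I*√5665/515) - 527/572 = -(-22)*I*√5665/515 - 527/572 = 22*I*√5665/515 - 527/572 = -527/572 + 22*I*√5665/515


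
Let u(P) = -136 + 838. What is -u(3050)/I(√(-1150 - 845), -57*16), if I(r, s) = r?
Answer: 234*I*√1995/665 ≈ 15.717*I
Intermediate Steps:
u(P) = 702
-u(3050)/I(√(-1150 - 845), -57*16) = -702/(√(-1150 - 845)) = -702/(√(-1995)) = -702/(I*√1995) = -702*(-I*√1995/1995) = -(-234)*I*√1995/665 = 234*I*√1995/665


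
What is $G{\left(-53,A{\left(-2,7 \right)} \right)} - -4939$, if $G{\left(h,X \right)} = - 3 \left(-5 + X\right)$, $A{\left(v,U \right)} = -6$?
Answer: $4972$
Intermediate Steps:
$G{\left(h,X \right)} = 15 - 3 X$
$G{\left(-53,A{\left(-2,7 \right)} \right)} - -4939 = \left(15 - -18\right) - -4939 = \left(15 + 18\right) + 4939 = 33 + 4939 = 4972$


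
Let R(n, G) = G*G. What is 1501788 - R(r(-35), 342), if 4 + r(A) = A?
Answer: 1384824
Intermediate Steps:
r(A) = -4 + A
R(n, G) = G²
1501788 - R(r(-35), 342) = 1501788 - 1*342² = 1501788 - 1*116964 = 1501788 - 116964 = 1384824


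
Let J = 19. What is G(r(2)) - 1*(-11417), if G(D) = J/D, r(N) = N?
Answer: 22853/2 ≈ 11427.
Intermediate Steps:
G(D) = 19/D
G(r(2)) - 1*(-11417) = 19/2 - 1*(-11417) = 19*(½) + 11417 = 19/2 + 11417 = 22853/2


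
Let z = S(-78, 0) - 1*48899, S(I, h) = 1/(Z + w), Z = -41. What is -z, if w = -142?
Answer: 8948518/183 ≈ 48899.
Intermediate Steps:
S(I, h) = -1/183 (S(I, h) = 1/(-41 - 142) = 1/(-183) = -1/183)
z = -8948518/183 (z = -1/183 - 1*48899 = -1/183 - 48899 = -8948518/183 ≈ -48899.)
-z = -1*(-8948518/183) = 8948518/183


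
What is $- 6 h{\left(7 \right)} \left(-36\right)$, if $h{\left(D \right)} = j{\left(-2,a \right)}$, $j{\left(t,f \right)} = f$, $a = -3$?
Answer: $-648$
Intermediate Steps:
$h{\left(D \right)} = -3$
$- 6 h{\left(7 \right)} \left(-36\right) = \left(-6\right) \left(-3\right) \left(-36\right) = 18 \left(-36\right) = -648$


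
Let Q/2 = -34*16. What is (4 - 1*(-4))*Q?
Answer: -8704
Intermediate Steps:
Q = -1088 (Q = 2*(-34*16) = 2*(-544) = -1088)
(4 - 1*(-4))*Q = (4 - 1*(-4))*(-1088) = (4 + 4)*(-1088) = 8*(-1088) = -8704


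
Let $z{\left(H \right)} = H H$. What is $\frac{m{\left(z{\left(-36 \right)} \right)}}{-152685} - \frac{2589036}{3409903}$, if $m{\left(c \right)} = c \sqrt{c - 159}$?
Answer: $- \frac{2589036}{3409903} - \frac{16 \sqrt{1137}}{1885} \approx -1.0455$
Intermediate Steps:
$z{\left(H \right)} = H^{2}$
$m{\left(c \right)} = c \sqrt{-159 + c}$
$\frac{m{\left(z{\left(-36 \right)} \right)}}{-152685} - \frac{2589036}{3409903} = \frac{\left(-36\right)^{2} \sqrt{-159 + \left(-36\right)^{2}}}{-152685} - \frac{2589036}{3409903} = 1296 \sqrt{-159 + 1296} \left(- \frac{1}{152685}\right) - \frac{2589036}{3409903} = 1296 \sqrt{1137} \left(- \frac{1}{152685}\right) - \frac{2589036}{3409903} = - \frac{16 \sqrt{1137}}{1885} - \frac{2589036}{3409903} = - \frac{2589036}{3409903} - \frac{16 \sqrt{1137}}{1885}$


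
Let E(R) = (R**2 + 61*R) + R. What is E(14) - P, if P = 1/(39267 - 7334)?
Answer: 33976711/31933 ≈ 1064.0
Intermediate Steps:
E(R) = R**2 + 62*R
P = 1/31933 ≈ 3.1316e-5
E(14) - P = 14*(62 + 14) - 1*1/31933 = 14*76 - 1/31933 = 1064 - 1/31933 = 33976711/31933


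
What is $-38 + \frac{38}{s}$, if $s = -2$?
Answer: $-57$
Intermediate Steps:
$-38 + \frac{38}{s} = -38 + \frac{38}{-2} = -38 + 38 \left(- \frac{1}{2}\right) = -38 - 19 = -57$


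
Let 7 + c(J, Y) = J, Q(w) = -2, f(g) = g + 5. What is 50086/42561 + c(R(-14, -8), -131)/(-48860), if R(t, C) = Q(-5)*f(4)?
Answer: 489653197/415906092 ≈ 1.1773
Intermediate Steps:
f(g) = 5 + g
R(t, C) = -18 (R(t, C) = -2*(5 + 4) = -2*9 = -18)
c(J, Y) = -7 + J
50086/42561 + c(R(-14, -8), -131)/(-48860) = 50086/42561 + (-7 - 18)/(-48860) = 50086*(1/42561) - 25*(-1/48860) = 50086/42561 + 5/9772 = 489653197/415906092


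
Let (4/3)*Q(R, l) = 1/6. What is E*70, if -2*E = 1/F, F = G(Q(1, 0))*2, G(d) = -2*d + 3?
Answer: -70/11 ≈ -6.3636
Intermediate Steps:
Q(R, l) = 1/8 (Q(R, l) = (3/4)/6 = (3/4)*(1/6) = 1/8)
G(d) = 3 - 2*d
F = 11/2 (F = (3 - 2*1/8)*2 = (3 - 1/4)*2 = (11/4)*2 = 11/2 ≈ 5.5000)
E = -1/11 (E = -1/(2*11/2) = -1/2*2/11 = -1/11 ≈ -0.090909)
E*70 = -1/11*70 = -70/11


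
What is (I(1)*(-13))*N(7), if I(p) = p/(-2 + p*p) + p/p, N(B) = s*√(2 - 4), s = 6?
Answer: 0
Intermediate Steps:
N(B) = 6*I*√2 (N(B) = 6*√(2 - 4) = 6*√(-2) = 6*(I*√2) = 6*I*√2)
I(p) = 1 + p/(-2 + p²) (I(p) = p/(-2 + p²) + 1 = 1 + p/(-2 + p²))
(I(1)*(-13))*N(7) = (((-2 + 1 + 1²)/(-2 + 1²))*(-13))*(6*I*√2) = (((-2 + 1 + 1)/(-2 + 1))*(-13))*(6*I*√2) = ((0/(-1))*(-13))*(6*I*√2) = (-1*0*(-13))*(6*I*√2) = (0*(-13))*(6*I*√2) = 0*(6*I*√2) = 0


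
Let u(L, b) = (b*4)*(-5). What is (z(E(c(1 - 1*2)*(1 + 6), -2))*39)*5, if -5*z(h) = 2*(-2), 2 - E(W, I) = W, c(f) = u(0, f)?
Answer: 156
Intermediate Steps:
u(L, b) = -20*b (u(L, b) = (4*b)*(-5) = -20*b)
c(f) = -20*f
E(W, I) = 2 - W
z(h) = 4/5 (z(h) = -2*(-2)/5 = -1/5*(-4) = 4/5)
(z(E(c(1 - 1*2)*(1 + 6), -2))*39)*5 = ((4/5)*39)*5 = (156/5)*5 = 156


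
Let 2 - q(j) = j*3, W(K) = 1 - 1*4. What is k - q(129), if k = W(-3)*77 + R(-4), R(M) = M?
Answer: 150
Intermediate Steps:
W(K) = -3 (W(K) = 1 - 4 = -3)
q(j) = 2 - 3*j (q(j) = 2 - j*3 = 2 - 3*j)
k = -235 (k = -3*77 - 4 = -231 - 4 = -235)
k - q(129) = -235 - (2 - 3*129) = -235 - (2 - 387) = -235 - 1*(-385) = -235 + 385 = 150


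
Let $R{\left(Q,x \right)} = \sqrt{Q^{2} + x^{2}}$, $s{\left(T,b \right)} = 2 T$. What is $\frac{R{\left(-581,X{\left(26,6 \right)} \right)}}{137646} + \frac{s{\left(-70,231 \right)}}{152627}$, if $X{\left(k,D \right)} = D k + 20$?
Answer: $- \frac{140}{152627} + \frac{\sqrt{368537}}{137646} \approx 0.0034931$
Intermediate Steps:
$X{\left(k,D \right)} = 20 + D k$
$\frac{R{\left(-581,X{\left(26,6 \right)} \right)}}{137646} + \frac{s{\left(-70,231 \right)}}{152627} = \frac{\sqrt{\left(-581\right)^{2} + \left(20 + 6 \cdot 26\right)^{2}}}{137646} + \frac{2 \left(-70\right)}{152627} = \sqrt{337561 + \left(20 + 156\right)^{2}} \cdot \frac{1}{137646} - \frac{140}{152627} = \sqrt{337561 + 176^{2}} \cdot \frac{1}{137646} - \frac{140}{152627} = \sqrt{337561 + 30976} \cdot \frac{1}{137646} - \frac{140}{152627} = \sqrt{368537} \cdot \frac{1}{137646} - \frac{140}{152627} = \frac{\sqrt{368537}}{137646} - \frac{140}{152627} = - \frac{140}{152627} + \frac{\sqrt{368537}}{137646}$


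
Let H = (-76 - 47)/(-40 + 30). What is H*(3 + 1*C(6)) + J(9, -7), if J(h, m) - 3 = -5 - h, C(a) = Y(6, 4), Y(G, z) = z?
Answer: 751/10 ≈ 75.100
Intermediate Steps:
C(a) = 4
J(h, m) = -2 - h (J(h, m) = 3 + (-5 - h) = -2 - h)
H = 123/10 (H = -123/(-10) = -123*(-⅒) = 123/10 ≈ 12.300)
H*(3 + 1*C(6)) + J(9, -7) = 123*(3 + 1*4)/10 + (-2 - 1*9) = 123*(3 + 4)/10 + (-2 - 9) = (123/10)*7 - 11 = 861/10 - 11 = 751/10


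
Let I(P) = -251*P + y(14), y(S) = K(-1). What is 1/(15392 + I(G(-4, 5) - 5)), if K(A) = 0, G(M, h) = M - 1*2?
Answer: 1/18153 ≈ 5.5087e-5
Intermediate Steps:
G(M, h) = -2 + M (G(M, h) = M - 2 = -2 + M)
y(S) = 0
I(P) = -251*P (I(P) = -251*P + 0 = -251*P)
1/(15392 + I(G(-4, 5) - 5)) = 1/(15392 - 251*((-2 - 4) - 5)) = 1/(15392 - 251*(-6 - 5)) = 1/(15392 - 251*(-11)) = 1/(15392 + 2761) = 1/18153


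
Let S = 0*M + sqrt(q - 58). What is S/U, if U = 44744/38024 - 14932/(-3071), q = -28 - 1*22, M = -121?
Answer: 4170418*I*sqrt(3)/4197519 ≈ 1.7209*I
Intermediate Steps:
q = -50 (q = -28 - 22 = -50)
U = 12592557/2085209 (U = 44744*(1/38024) - 14932*(-1/3071) = 799/679 + 14932/3071 = 12592557/2085209 ≈ 6.0390)
S = 6*I*sqrt(3) (S = 0*(-121) + sqrt(-50 - 58) = 0 + sqrt(-108) = 0 + 6*I*sqrt(3) = 6*I*sqrt(3) ≈ 10.392*I)
S/U = (6*I*sqrt(3))/(12592557/2085209) = (6*I*sqrt(3))*(2085209/12592557) = 4170418*I*sqrt(3)/4197519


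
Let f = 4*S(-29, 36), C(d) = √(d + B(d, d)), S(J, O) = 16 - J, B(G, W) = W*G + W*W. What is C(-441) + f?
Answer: 180 + 21*√881 ≈ 803.31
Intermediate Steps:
B(G, W) = W² + G*W (B(G, W) = G*W + W² = W² + G*W)
C(d) = √(d + 2*d²) (C(d) = √(d + d*(d + d)) = √(d + d*(2*d)) = √(d + 2*d²))
f = 180 (f = 4*(16 - 1*(-29)) = 4*(16 + 29) = 4*45 = 180)
C(-441) + f = √(-441*(1 + 2*(-441))) + 180 = √(-441*(1 - 882)) + 180 = √(-441*(-881)) + 180 = √388521 + 180 = 21*√881 + 180 = 180 + 21*√881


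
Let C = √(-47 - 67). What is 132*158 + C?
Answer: 20856 + I*√114 ≈ 20856.0 + 10.677*I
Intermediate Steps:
C = I*√114 (C = √(-114) = I*√114 ≈ 10.677*I)
132*158 + C = 132*158 + I*√114 = 20856 + I*√114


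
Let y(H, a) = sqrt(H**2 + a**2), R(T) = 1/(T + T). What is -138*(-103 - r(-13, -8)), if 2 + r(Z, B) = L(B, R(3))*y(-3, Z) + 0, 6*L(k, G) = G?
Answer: 13938 + 23*sqrt(178)/6 ≈ 13989.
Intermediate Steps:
R(T) = 1/(2*T)
L(k, G) = G/6
r(Z, B) = -2 + sqrt(9 + Z**2)/36 (r(Z, B) = -2 + ((((1/2)/3)/6)*sqrt((-3)**2 + Z**2) + 0) = -2 + ((((1/2)*(1/3))/6)*sqrt(9 + Z**2) + 0) = -2 + (((1/6)*(1/6))*sqrt(9 + Z**2) + 0) = -2 + (sqrt(9 + Z**2)/36 + 0) = -2 + sqrt(9 + Z**2)/36)
-138*(-103 - r(-13, -8)) = -138*(-103 - (-2 + sqrt(9 + (-13)**2)/36)) = -138*(-103 - (-2 + sqrt(9 + 169)/36)) = -138*(-103 - (-2 + sqrt(178)/36)) = -138*(-103 + (2 - sqrt(178)/36)) = -138*(-101 - sqrt(178)/36) = 13938 + 23*sqrt(178)/6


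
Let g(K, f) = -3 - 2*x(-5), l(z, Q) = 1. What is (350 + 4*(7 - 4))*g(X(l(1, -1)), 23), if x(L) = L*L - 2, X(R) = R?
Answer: -17738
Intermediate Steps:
x(L) = -2 + L**2 (x(L) = L**2 - 2 = -2 + L**2)
g(K, f) = -49 (g(K, f) = -3 - 2*(-2 + (-5)**2) = -3 - 2*(-2 + 25) = -3 - 2*23 = -3 - 46 = -49)
(350 + 4*(7 - 4))*g(X(l(1, -1)), 23) = (350 + 4*(7 - 4))*(-49) = (350 + 4*3)*(-49) = (350 + 12)*(-49) = 362*(-49) = -17738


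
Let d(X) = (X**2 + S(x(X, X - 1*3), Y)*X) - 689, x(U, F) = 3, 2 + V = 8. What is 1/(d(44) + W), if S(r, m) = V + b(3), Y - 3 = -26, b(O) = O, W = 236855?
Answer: 1/238498 ≈ 4.1929e-6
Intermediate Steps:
V = 6 (V = -2 + 8 = 6)
Y = -23 (Y = 3 - 26 = -23)
S(r, m) = 9 (S(r, m) = 6 + 3 = 9)
d(X) = -689 + X**2 + 9*X (d(X) = (X**2 + 9*X) - 689 = -689 + X**2 + 9*X)
1/(d(44) + W) = 1/((-689 + 44**2 + 9*44) + 236855) = 1/((-689 + 1936 + 396) + 236855) = 1/(1643 + 236855) = 1/238498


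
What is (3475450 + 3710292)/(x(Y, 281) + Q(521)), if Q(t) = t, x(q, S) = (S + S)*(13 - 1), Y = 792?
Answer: 7185742/7265 ≈ 989.09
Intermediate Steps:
x(q, S) = 24*S (x(q, S) = (2*S)*12 = 24*S)
(3475450 + 3710292)/(x(Y, 281) + Q(521)) = (3475450 + 3710292)/(24*281 + 521) = 7185742/(6744 + 521) = 7185742/7265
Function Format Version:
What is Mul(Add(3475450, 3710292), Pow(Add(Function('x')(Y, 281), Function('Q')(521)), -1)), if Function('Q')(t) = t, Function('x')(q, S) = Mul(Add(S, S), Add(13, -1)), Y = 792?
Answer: Rational(7185742, 7265) ≈ 989.09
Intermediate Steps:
Function('x')(q, S) = Mul(24, S) (Function('x')(q, S) = Mul(Mul(2, S), 12) = Mul(24, S))
Mul(Add(3475450, 3710292), Pow(Add(Function('x')(Y, 281), Function('Q')(521)), -1)) = Mul(Add(3475450, 3710292), Pow(Add(Mul(24, 281), 521), -1)) = Mul(7185742, Pow(Add(6744, 521), -1)) = Mul(7185742, Pow(7265, -1)) = Mul(7185742, Rational(1, 7265)) = Rational(7185742, 7265)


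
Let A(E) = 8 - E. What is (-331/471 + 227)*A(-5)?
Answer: 1385618/471 ≈ 2941.9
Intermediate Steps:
(-331/471 + 227)*A(-5) = (-331/471 + 227)*(8 - 1*(-5)) = (-331*1/471 + 227)*(8 + 5) = (-331/471 + 227)*13 = (106586/471)*13 = 1385618/471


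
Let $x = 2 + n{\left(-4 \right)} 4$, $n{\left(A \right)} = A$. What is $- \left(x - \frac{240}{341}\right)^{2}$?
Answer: $- \frac{25140196}{116281} \approx -216.2$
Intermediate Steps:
$x = -14$ ($x = 2 - 16 = -14$)
$- \left(x - \frac{240}{341}\right)^{2} = - \left(-14 - \frac{240}{341}\right)^{2} = - \left(- \frac{5014}{341}\right)^{2} = \left(-1\right) \frac{25140196}{116281} = - \frac{25140196}{116281}$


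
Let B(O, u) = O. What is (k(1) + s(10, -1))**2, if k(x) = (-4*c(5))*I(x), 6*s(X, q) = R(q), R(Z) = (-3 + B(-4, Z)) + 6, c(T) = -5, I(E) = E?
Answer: 14161/36 ≈ 393.36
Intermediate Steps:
R(Z) = -1 (R(Z) = (-3 - 4) + 6 = -7 + 6 = -1)
s(X, q) = -1/6 (s(X, q) = (1/6)*(-1) = -1/6)
k(x) = 20*x (k(x) = (-4*(-5))*x = 20*x)
(k(1) + s(10, -1))**2 = (20*1 - 1/6)**2 = (20 - 1/6)**2 = (119/6)**2 = 14161/36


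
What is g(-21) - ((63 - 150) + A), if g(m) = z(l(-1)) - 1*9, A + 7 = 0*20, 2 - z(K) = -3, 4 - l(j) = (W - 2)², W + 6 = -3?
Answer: 90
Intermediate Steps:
W = -9 (W = -6 - 3 = -9)
l(j) = -117 (l(j) = 4 - (-9 - 2)² = 4 - 1*(-11)² = 4 - 1*121 = 4 - 121 = -117)
z(K) = 5 (z(K) = 2 - 1*(-3) = 2 + 3 = 5)
A = -7 (A = -7 + 0*20 = -7 + 0 = -7)
g(m) = -4 (g(m) = 5 - 1*9 = 5 - 9 = -4)
g(-21) - ((63 - 150) + A) = -4 - ((63 - 150) - 7) = -4 - (-87 - 7) = -4 - 1*(-94) = -4 + 94 = 90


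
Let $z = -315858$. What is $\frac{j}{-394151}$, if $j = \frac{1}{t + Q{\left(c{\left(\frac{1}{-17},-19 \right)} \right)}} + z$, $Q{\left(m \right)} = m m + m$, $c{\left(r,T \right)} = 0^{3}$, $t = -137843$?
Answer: $\frac{43538814295}{54330956293} \approx 0.80136$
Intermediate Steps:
$c{\left(r,T \right)} = 0$
$Q{\left(m \right)} = m + m^{2}$ ($Q{\left(m \right)} = m^{2} + m = m + m^{2}$)
$j = - \frac{43538814295}{137843}$ ($j = \frac{1}{-137843 + 0 \left(1 + 0\right)} - 315858 = \frac{1}{-137843 + 0 \cdot 1} - 315858 = \frac{1}{-137843 + 0} - 315858 = \frac{1}{-137843} - 315858 = - \frac{1}{137843} - 315858 = - \frac{43538814295}{137843} \approx -3.1586 \cdot 10^{5}$)
$\frac{j}{-394151} = - \frac{43538814295}{137843 \left(-394151\right)} = \left(- \frac{43538814295}{137843}\right) \left(- \frac{1}{394151}\right) = \frac{43538814295}{54330956293}$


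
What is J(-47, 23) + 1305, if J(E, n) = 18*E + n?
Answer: 482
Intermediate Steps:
J(E, n) = n + 18*E
J(-47, 23) + 1305 = (23 + 18*(-47)) + 1305 = (23 - 846) + 1305 = -823 + 1305 = 482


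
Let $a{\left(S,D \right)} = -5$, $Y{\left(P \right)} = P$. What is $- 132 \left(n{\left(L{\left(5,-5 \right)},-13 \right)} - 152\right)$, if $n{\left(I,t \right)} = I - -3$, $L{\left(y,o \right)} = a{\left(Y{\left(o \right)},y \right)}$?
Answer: $20328$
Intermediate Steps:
$L{\left(y,o \right)} = -5$
$n{\left(I,t \right)} = 3 + I$ ($n{\left(I,t \right)} = I + 3 = 3 + I$)
$- 132 \left(n{\left(L{\left(5,-5 \right)},-13 \right)} - 152\right) = - 132 \left(\left(3 - 5\right) - 152\right) = - 132 \left(-2 - 152\right) = \left(-132\right) \left(-154\right) = 20328$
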